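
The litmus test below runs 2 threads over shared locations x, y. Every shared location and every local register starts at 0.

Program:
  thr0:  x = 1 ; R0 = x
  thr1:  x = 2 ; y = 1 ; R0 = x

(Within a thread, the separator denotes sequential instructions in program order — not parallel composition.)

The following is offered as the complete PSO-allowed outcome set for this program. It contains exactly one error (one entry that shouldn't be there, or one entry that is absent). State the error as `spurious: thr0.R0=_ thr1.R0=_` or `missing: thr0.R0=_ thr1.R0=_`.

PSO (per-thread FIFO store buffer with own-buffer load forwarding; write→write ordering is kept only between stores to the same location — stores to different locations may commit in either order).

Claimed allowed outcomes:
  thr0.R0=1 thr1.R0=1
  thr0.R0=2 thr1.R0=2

outcome vector order: (thr0.R0,thr1.R0)
PSO: 3 outcomes — {<1 1> <1 2> <2 2>}
PSO∖claimed = {<1 2>}

missing: thr0.R0=1 thr1.R0=2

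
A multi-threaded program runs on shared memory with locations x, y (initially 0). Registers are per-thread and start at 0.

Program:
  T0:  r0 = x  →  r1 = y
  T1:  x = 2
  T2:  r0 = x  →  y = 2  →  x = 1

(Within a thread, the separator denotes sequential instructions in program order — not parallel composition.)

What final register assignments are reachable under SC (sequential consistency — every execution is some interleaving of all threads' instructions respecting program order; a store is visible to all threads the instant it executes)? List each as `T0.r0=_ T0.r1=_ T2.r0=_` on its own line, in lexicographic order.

outcome vector order: (T0.r0,T0.r1,T2.r0)
|SC outcomes| = 10

T0.r0=0 T0.r1=0 T2.r0=0
T0.r0=0 T0.r1=0 T2.r0=2
T0.r0=0 T0.r1=2 T2.r0=0
T0.r0=0 T0.r1=2 T2.r0=2
T0.r0=1 T0.r1=2 T2.r0=0
T0.r0=1 T0.r1=2 T2.r0=2
T0.r0=2 T0.r1=0 T2.r0=0
T0.r0=2 T0.r1=0 T2.r0=2
T0.r0=2 T0.r1=2 T2.r0=0
T0.r0=2 T0.r1=2 T2.r0=2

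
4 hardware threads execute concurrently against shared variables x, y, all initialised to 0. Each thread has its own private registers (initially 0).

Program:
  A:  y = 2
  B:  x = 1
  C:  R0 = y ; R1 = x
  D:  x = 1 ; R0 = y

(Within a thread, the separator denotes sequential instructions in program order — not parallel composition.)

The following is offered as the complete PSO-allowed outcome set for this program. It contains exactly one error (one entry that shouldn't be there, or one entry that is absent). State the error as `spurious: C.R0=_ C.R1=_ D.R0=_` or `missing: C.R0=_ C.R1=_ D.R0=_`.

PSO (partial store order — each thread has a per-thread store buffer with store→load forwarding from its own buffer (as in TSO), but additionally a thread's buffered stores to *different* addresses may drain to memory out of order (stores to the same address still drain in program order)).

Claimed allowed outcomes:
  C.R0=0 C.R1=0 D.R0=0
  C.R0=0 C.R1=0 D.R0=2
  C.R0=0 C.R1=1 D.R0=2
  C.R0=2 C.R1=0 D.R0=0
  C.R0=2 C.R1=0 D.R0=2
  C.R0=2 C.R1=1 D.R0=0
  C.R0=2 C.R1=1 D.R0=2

missing: C.R0=0 C.R1=1 D.R0=0

outcome vector order: (C.R0,C.R1,D.R0)
PSO (8): 000; 002; 010; 012; 200; 202; 210; 212
PSO∖claimed = {010}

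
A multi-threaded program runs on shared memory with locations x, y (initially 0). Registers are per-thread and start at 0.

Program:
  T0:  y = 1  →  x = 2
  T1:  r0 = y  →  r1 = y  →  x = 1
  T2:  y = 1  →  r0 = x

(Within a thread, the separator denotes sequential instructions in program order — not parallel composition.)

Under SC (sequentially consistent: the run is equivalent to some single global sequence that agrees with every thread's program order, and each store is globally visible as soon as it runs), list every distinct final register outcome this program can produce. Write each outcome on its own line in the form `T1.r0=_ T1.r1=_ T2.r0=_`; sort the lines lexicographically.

T1.r0=0 T1.r1=0 T2.r0=0
T1.r0=0 T1.r1=0 T2.r0=1
T1.r0=0 T1.r1=0 T2.r0=2
T1.r0=0 T1.r1=1 T2.r0=0
T1.r0=0 T1.r1=1 T2.r0=1
T1.r0=0 T1.r1=1 T2.r0=2
T1.r0=1 T1.r1=1 T2.r0=0
T1.r0=1 T1.r1=1 T2.r0=1
T1.r0=1 T1.r1=1 T2.r0=2

outcome vector order: (T1.r0,T1.r1,T2.r0)
|SC outcomes| = 9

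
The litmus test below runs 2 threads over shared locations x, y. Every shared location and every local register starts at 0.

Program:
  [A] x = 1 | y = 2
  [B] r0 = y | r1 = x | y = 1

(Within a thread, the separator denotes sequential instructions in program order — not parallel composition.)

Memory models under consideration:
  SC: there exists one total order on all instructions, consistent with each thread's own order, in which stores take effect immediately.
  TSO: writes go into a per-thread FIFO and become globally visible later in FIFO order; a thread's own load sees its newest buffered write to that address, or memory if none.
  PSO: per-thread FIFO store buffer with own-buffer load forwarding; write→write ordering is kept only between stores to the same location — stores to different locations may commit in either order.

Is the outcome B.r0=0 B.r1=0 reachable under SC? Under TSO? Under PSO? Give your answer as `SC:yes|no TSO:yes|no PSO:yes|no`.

SC:yes TSO:yes PSO:yes

outcome vector order: (B.r0,B.r1)
SC: 3 outcomes — {<0 0>, <0 1>, <2 1>}
TSO: 3 outcomes — {<0 0>, <0 1>, <2 1>}
PSO: 4 outcomes — {<0 0>, <0 1>, <2 0>, <2 1>}
target <0 0> ∈ {SC,TSO,PSO}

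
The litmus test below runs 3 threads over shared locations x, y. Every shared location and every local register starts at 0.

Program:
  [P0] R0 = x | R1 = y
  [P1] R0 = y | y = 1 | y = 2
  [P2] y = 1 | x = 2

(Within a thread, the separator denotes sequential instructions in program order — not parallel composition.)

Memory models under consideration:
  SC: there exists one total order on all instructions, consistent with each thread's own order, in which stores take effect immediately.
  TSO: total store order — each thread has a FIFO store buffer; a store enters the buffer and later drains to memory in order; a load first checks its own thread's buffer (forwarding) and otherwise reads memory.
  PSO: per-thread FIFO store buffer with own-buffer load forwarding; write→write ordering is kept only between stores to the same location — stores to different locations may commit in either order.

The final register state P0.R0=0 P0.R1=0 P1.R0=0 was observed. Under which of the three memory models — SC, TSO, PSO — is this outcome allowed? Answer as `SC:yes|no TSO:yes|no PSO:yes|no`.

SC:yes TSO:yes PSO:yes

outcome vector order: (P0.R0,P0.R1,P1.R0)
SC (10): (0,0,0), (0,0,1), (0,1,0), (0,1,1), (0,2,0), (0,2,1), (2,1,0), (2,1,1), (2,2,0), (2,2,1)
TSO (10): (0,0,0), (0,0,1), (0,1,0), (0,1,1), (0,2,0), (0,2,1), (2,1,0), (2,1,1), (2,2,0), (2,2,1)
PSO (12): (0,0,0), (0,0,1), (0,1,0), (0,1,1), (0,2,0), (0,2,1), (2,0,0), (2,0,1), (2,1,0), (2,1,1), (2,2,0), (2,2,1)
target (0,0,0) ∈ {SC,TSO,PSO}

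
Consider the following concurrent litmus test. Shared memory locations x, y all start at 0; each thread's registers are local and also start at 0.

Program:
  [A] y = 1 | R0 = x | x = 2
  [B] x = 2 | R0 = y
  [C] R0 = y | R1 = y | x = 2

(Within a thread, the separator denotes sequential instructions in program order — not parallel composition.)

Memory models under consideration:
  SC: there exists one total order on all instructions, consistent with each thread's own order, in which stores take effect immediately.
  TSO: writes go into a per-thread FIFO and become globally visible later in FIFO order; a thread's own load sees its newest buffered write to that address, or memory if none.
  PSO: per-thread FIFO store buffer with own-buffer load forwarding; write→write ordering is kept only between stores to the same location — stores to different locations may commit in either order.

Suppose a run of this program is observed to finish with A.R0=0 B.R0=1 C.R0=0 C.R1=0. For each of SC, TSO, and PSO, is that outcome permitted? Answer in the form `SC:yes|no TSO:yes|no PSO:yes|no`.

outcome vector order: (A.R0,B.R0,C.R0,C.R1)
SC (9): (0,1,0,0); (0,1,0,1); (0,1,1,1); (2,0,0,0); (2,0,0,1); (2,0,1,1); (2,1,0,0); (2,1,0,1); (2,1,1,1)
TSO (12): (0,0,0,0); (0,0,0,1); (0,0,1,1); (0,1,0,0); (0,1,0,1); (0,1,1,1); (2,0,0,0); (2,0,0,1); (2,0,1,1); (2,1,0,0); (2,1,0,1); (2,1,1,1)
PSO (12): (0,0,0,0); (0,0,0,1); (0,0,1,1); (0,1,0,0); (0,1,0,1); (0,1,1,1); (2,0,0,0); (2,0,0,1); (2,0,1,1); (2,1,0,0); (2,1,0,1); (2,1,1,1)
target (0,1,0,0) ∈ {SC,TSO,PSO}

SC:yes TSO:yes PSO:yes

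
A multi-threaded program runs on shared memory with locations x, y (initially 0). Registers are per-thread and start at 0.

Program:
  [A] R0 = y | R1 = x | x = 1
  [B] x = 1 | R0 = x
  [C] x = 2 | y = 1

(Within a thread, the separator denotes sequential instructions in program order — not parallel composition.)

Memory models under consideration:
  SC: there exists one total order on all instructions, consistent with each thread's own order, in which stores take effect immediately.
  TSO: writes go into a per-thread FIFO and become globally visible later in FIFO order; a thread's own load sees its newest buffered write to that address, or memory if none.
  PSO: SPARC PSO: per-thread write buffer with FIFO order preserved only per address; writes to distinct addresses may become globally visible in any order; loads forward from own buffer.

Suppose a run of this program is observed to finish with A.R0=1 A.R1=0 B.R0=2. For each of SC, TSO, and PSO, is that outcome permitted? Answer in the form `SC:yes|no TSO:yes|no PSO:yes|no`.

SC:no TSO:no PSO:yes

outcome vector order: (A.R0,A.R1,B.R0)
SC: 9 outcomes — {001, 002, 011, 012, 021, 022, 111, 121, 122}
TSO: 9 outcomes — {001, 002, 011, 012, 021, 022, 111, 121, 122}
PSO: 12 outcomes — {001, 002, 011, 012, 021, 022, 101, 102, 111, 112, 121, 122}
target 102 ∈ {PSO}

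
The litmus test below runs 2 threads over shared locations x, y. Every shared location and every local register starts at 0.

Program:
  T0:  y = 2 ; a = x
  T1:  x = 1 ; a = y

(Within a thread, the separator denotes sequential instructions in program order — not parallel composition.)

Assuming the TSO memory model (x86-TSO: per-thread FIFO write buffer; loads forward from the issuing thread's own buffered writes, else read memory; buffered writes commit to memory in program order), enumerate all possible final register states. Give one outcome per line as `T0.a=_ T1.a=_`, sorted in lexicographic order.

outcome vector order: (T0.a,T1.a)
|TSO outcomes| = 4

T0.a=0 T1.a=0
T0.a=0 T1.a=2
T0.a=1 T1.a=0
T0.a=1 T1.a=2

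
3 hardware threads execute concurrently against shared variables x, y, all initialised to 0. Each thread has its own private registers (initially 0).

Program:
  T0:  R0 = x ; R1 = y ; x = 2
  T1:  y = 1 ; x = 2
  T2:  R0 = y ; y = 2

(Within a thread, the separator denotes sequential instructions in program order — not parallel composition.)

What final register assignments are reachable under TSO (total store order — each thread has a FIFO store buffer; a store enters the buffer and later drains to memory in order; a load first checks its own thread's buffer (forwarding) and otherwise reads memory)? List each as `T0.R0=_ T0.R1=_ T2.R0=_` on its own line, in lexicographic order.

outcome vector order: (T0.R0,T0.R1,T2.R0)
|TSO outcomes| = 10

T0.R0=0 T0.R1=0 T2.R0=0
T0.R0=0 T0.R1=0 T2.R0=1
T0.R0=0 T0.R1=1 T2.R0=0
T0.R0=0 T0.R1=1 T2.R0=1
T0.R0=0 T0.R1=2 T2.R0=0
T0.R0=0 T0.R1=2 T2.R0=1
T0.R0=2 T0.R1=1 T2.R0=0
T0.R0=2 T0.R1=1 T2.R0=1
T0.R0=2 T0.R1=2 T2.R0=0
T0.R0=2 T0.R1=2 T2.R0=1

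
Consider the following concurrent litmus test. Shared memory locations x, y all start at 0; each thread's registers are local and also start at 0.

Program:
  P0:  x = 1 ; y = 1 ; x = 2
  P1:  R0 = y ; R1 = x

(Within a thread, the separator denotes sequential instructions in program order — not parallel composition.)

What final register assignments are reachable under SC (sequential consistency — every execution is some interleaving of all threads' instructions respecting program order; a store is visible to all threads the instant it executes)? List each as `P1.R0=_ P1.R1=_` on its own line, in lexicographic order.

P1.R0=0 P1.R1=0
P1.R0=0 P1.R1=1
P1.R0=0 P1.R1=2
P1.R0=1 P1.R1=1
P1.R0=1 P1.R1=2

outcome vector order: (P1.R0,P1.R1)
|SC outcomes| = 5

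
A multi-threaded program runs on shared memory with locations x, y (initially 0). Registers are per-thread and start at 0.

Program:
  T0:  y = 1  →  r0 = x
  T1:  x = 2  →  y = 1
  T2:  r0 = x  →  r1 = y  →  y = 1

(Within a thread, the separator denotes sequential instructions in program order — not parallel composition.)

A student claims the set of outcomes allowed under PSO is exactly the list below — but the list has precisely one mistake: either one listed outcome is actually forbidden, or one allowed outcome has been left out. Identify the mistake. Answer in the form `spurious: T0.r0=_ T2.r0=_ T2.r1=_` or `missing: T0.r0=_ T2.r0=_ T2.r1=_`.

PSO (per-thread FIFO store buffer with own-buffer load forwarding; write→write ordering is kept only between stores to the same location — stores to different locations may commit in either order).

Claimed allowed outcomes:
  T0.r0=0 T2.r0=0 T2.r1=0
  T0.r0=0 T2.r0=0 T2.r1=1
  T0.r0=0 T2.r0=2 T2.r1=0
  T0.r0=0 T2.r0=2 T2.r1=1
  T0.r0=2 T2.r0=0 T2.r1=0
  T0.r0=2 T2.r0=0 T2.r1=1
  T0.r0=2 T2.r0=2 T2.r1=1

outcome vector order: (T0.r0,T2.r0,T2.r1)
PSO: 8 outcomes — {0/0/0 0/0/1 0/2/0 0/2/1 2/0/0 2/0/1 2/2/0 2/2/1}
PSO∖claimed = {2/2/0}

missing: T0.r0=2 T2.r0=2 T2.r1=0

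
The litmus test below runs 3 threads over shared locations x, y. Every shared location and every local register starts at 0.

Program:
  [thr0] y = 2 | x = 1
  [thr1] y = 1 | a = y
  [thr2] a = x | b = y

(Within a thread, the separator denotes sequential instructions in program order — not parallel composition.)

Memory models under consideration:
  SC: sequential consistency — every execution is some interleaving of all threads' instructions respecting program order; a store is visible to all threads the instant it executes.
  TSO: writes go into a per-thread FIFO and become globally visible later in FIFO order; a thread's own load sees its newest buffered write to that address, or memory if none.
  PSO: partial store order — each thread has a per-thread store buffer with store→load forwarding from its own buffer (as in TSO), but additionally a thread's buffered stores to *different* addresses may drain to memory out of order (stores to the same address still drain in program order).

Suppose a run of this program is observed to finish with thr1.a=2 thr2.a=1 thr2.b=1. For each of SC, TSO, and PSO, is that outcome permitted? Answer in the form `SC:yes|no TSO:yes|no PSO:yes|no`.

outcome vector order: (thr1.a,thr2.a,thr2.b)
[SC] allowed = {100 101 102 111 112 200 201 202 212}
[TSO] allowed = {100 101 102 111 112 200 201 202 212}
[PSO] allowed = {100 101 102 110 111 112 200 201 202 210 211 212}
target 211 ∈ {PSO}

SC:no TSO:no PSO:yes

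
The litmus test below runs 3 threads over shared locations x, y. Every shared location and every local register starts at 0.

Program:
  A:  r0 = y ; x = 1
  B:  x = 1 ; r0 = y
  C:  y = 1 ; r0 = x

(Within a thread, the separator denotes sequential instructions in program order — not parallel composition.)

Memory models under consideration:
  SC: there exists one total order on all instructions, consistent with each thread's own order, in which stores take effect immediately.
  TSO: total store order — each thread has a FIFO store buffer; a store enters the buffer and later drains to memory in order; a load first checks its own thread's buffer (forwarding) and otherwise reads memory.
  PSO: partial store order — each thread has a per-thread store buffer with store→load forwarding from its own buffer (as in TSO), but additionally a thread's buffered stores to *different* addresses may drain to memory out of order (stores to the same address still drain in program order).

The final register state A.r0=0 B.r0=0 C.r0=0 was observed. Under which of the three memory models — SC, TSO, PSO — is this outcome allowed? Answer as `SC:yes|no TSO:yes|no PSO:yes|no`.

SC:no TSO:yes PSO:yes

outcome vector order: (A.r0,B.r0,C.r0)
under SC → 0/0/1; 0/1/0; 0/1/1; 1/0/1; 1/1/0; 1/1/1
under TSO → 0/0/0; 0/0/1; 0/1/0; 0/1/1; 1/0/0; 1/0/1; 1/1/0; 1/1/1
under PSO → 0/0/0; 0/0/1; 0/1/0; 0/1/1; 1/0/0; 1/0/1; 1/1/0; 1/1/1
target 0/0/0 ∈ {TSO,PSO}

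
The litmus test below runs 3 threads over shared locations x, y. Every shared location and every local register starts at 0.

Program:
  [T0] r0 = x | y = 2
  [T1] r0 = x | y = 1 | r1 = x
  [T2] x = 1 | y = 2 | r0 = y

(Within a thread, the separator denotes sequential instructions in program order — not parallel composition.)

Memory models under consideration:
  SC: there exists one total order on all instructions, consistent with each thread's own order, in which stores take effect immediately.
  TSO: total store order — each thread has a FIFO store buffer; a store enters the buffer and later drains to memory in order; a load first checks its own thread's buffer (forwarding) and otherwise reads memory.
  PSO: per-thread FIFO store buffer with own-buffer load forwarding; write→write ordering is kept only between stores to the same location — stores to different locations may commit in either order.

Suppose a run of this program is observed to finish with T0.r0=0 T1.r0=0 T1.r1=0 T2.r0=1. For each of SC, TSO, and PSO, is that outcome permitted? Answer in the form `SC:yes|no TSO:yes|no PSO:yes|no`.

outcome vector order: (T0.r0,T1.r0,T1.r1,T2.r0)
SC: 10 outcomes — {(0,0,0,2), (0,0,1,1), (0,0,1,2), (0,1,1,1), (0,1,1,2), (1,0,0,2), (1,0,1,1), (1,0,1,2), (1,1,1,1), (1,1,1,2)}
TSO: 12 outcomes — {(0,0,0,1), (0,0,0,2), (0,0,1,1), (0,0,1,2), (0,1,1,1), (0,1,1,2), (1,0,0,1), (1,0,0,2), (1,0,1,1), (1,0,1,2), (1,1,1,1), (1,1,1,2)}
PSO: 12 outcomes — {(0,0,0,1), (0,0,0,2), (0,0,1,1), (0,0,1,2), (0,1,1,1), (0,1,1,2), (1,0,0,1), (1,0,0,2), (1,0,1,1), (1,0,1,2), (1,1,1,1), (1,1,1,2)}
target (0,0,0,1) ∈ {TSO,PSO}

SC:no TSO:yes PSO:yes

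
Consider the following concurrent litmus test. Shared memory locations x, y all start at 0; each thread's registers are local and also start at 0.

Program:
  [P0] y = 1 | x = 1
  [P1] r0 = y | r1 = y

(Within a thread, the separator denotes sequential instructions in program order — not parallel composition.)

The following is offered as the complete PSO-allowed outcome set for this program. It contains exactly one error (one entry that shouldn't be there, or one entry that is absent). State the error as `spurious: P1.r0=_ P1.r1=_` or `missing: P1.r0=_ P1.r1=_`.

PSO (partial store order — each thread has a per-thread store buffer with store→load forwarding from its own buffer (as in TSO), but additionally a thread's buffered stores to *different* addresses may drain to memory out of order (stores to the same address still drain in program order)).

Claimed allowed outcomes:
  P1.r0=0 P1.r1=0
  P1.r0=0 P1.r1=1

missing: P1.r0=1 P1.r1=1

outcome vector order: (P1.r0,P1.r1)
PSO (3): 00; 01; 11
PSO∖claimed = {11}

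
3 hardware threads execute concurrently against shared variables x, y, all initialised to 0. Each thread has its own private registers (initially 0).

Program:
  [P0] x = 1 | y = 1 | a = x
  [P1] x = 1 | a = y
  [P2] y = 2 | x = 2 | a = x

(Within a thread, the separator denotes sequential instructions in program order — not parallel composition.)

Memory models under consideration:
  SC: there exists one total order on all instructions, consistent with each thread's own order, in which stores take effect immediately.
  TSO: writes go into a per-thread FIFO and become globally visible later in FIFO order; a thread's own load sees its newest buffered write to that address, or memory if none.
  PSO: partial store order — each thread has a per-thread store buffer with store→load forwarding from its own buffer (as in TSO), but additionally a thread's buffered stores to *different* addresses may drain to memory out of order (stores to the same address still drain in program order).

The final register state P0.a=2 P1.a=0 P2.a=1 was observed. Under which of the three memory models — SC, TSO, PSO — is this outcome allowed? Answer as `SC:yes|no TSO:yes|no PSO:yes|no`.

SC:no TSO:yes PSO:yes

outcome vector order: (P0.a,P1.a,P2.a)
SC: 11 outcomes — {101, 102, 111, 112, 121, 122, 202, 211, 212, 221, 222}
TSO: 12 outcomes — {101, 102, 111, 112, 121, 122, 201, 202, 211, 212, 221, 222}
PSO: 12 outcomes — {101, 102, 111, 112, 121, 122, 201, 202, 211, 212, 221, 222}
target 201 ∈ {TSO,PSO}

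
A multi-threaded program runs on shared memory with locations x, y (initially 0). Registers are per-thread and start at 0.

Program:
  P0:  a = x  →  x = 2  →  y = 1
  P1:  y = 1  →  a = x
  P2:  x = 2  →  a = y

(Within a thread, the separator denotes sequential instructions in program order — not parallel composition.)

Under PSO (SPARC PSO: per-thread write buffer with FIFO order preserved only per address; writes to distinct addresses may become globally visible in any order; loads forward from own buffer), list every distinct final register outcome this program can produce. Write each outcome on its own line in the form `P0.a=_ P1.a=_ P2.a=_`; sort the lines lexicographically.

P0.a=0 P1.a=0 P2.a=0
P0.a=0 P1.a=0 P2.a=1
P0.a=0 P1.a=2 P2.a=0
P0.a=0 P1.a=2 P2.a=1
P0.a=2 P1.a=0 P2.a=0
P0.a=2 P1.a=0 P2.a=1
P0.a=2 P1.a=2 P2.a=0
P0.a=2 P1.a=2 P2.a=1

outcome vector order: (P0.a,P1.a,P2.a)
|PSO outcomes| = 8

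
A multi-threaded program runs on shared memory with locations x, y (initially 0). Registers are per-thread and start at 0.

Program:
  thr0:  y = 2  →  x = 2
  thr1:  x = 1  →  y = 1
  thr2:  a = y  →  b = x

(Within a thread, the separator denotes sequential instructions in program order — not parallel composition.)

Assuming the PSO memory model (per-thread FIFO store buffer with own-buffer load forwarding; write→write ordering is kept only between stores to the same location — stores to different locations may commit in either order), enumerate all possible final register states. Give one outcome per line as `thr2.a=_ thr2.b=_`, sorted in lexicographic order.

outcome vector order: (thr2.a,thr2.b)
|PSO outcomes| = 9

thr2.a=0 thr2.b=0
thr2.a=0 thr2.b=1
thr2.a=0 thr2.b=2
thr2.a=1 thr2.b=0
thr2.a=1 thr2.b=1
thr2.a=1 thr2.b=2
thr2.a=2 thr2.b=0
thr2.a=2 thr2.b=1
thr2.a=2 thr2.b=2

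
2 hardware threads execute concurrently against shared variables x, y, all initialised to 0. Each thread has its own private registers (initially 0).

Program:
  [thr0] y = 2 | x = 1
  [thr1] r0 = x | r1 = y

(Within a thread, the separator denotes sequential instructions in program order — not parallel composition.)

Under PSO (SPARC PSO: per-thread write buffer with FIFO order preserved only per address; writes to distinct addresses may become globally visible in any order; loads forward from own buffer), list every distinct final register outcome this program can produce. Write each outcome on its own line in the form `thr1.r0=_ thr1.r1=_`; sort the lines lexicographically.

outcome vector order: (thr1.r0,thr1.r1)
|PSO outcomes| = 4

thr1.r0=0 thr1.r1=0
thr1.r0=0 thr1.r1=2
thr1.r0=1 thr1.r1=0
thr1.r0=1 thr1.r1=2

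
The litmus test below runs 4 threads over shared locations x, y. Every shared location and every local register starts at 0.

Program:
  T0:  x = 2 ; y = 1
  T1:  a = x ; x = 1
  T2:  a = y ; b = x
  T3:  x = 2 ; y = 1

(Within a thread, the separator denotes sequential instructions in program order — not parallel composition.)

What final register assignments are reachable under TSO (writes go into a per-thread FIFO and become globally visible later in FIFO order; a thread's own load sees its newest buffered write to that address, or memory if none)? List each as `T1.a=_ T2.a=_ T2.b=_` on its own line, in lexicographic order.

T1.a=0 T2.a=0 T2.b=0
T1.a=0 T2.a=0 T2.b=1
T1.a=0 T2.a=0 T2.b=2
T1.a=0 T2.a=1 T2.b=1
T1.a=0 T2.a=1 T2.b=2
T1.a=2 T2.a=0 T2.b=0
T1.a=2 T2.a=0 T2.b=1
T1.a=2 T2.a=0 T2.b=2
T1.a=2 T2.a=1 T2.b=1
T1.a=2 T2.a=1 T2.b=2

outcome vector order: (T1.a,T2.a,T2.b)
|TSO outcomes| = 10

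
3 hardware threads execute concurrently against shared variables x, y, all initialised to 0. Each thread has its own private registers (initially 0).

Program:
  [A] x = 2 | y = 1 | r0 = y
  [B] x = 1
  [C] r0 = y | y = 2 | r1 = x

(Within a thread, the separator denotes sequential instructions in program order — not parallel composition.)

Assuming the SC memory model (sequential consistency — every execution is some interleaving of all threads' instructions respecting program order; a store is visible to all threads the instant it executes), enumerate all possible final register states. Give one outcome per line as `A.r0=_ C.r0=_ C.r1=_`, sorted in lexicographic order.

outcome vector order: (A.r0,C.r0,C.r1)
|SC outcomes| = 9

A.r0=1 C.r0=0 C.r1=0
A.r0=1 C.r0=0 C.r1=1
A.r0=1 C.r0=0 C.r1=2
A.r0=1 C.r0=1 C.r1=1
A.r0=1 C.r0=1 C.r1=2
A.r0=2 C.r0=0 C.r1=1
A.r0=2 C.r0=0 C.r1=2
A.r0=2 C.r0=1 C.r1=1
A.r0=2 C.r0=1 C.r1=2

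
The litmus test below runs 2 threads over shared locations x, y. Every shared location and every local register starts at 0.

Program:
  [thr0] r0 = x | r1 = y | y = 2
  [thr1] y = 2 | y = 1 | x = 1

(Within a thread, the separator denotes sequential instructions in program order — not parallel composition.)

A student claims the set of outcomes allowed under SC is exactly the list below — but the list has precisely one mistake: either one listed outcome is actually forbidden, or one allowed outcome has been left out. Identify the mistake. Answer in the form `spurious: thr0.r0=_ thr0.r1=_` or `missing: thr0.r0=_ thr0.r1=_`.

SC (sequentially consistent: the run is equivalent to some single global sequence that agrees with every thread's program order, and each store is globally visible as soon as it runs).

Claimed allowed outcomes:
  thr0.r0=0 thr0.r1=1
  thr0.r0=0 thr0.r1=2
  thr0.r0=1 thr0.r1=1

outcome vector order: (thr0.r0,thr0.r1)
SC: 4 outcomes — {<0 0>; <0 1>; <0 2>; <1 1>}
SC∖claimed = {<0 0>}

missing: thr0.r0=0 thr0.r1=0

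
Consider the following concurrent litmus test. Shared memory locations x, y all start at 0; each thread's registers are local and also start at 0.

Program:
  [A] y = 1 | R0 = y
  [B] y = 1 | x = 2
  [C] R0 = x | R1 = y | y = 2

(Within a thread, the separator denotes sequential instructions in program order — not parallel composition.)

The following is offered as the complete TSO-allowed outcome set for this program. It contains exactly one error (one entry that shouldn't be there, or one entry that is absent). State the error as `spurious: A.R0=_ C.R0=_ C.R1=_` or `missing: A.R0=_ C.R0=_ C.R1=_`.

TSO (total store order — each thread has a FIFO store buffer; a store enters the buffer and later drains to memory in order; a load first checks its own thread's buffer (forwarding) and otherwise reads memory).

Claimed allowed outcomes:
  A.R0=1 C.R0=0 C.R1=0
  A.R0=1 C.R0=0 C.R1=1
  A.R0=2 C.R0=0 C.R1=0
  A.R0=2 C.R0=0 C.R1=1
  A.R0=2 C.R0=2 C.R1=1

missing: A.R0=1 C.R0=2 C.R1=1

outcome vector order: (A.R0,C.R0,C.R1)
under TSO → 100, 101, 121, 200, 201, 221
TSO∖claimed = {121}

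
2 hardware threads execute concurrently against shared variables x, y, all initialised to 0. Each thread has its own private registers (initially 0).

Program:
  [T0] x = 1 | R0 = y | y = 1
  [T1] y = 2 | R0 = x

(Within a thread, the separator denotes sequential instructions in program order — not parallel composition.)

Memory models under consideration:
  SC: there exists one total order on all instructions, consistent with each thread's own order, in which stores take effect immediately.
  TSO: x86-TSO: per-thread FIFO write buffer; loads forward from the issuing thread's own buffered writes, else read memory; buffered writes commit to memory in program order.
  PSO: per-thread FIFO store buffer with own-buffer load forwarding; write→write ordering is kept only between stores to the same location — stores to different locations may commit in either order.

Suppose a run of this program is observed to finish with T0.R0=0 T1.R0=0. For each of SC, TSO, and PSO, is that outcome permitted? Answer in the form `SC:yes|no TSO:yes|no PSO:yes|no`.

SC:no TSO:yes PSO:yes

outcome vector order: (T0.R0,T1.R0)
SC (3): 0/1; 2/0; 2/1
TSO (4): 0/0; 0/1; 2/0; 2/1
PSO (4): 0/0; 0/1; 2/0; 2/1
target 0/0 ∈ {TSO,PSO}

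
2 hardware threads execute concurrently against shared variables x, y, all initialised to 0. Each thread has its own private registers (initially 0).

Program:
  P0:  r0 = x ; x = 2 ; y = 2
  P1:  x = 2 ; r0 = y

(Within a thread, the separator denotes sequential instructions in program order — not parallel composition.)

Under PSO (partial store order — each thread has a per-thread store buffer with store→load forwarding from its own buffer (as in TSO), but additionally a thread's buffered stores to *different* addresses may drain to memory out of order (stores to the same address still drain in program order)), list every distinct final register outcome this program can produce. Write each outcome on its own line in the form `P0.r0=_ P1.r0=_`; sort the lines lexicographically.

outcome vector order: (P0.r0,P1.r0)
|PSO outcomes| = 4

P0.r0=0 P1.r0=0
P0.r0=0 P1.r0=2
P0.r0=2 P1.r0=0
P0.r0=2 P1.r0=2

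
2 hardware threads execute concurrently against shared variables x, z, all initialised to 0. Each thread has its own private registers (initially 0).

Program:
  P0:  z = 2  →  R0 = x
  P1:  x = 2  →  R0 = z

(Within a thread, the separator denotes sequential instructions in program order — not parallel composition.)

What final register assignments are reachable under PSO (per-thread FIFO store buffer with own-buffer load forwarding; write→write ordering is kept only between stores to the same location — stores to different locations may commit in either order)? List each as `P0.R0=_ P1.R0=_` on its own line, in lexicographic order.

outcome vector order: (P0.R0,P1.R0)
|PSO outcomes| = 4

P0.R0=0 P1.R0=0
P0.R0=0 P1.R0=2
P0.R0=2 P1.R0=0
P0.R0=2 P1.R0=2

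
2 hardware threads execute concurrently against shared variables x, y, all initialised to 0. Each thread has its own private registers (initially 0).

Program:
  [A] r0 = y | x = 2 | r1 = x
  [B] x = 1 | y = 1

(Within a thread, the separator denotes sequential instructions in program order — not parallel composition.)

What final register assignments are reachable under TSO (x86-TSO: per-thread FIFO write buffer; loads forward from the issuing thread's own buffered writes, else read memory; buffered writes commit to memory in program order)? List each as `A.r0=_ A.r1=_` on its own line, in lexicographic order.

outcome vector order: (A.r0,A.r1)
|TSO outcomes| = 3

A.r0=0 A.r1=1
A.r0=0 A.r1=2
A.r0=1 A.r1=2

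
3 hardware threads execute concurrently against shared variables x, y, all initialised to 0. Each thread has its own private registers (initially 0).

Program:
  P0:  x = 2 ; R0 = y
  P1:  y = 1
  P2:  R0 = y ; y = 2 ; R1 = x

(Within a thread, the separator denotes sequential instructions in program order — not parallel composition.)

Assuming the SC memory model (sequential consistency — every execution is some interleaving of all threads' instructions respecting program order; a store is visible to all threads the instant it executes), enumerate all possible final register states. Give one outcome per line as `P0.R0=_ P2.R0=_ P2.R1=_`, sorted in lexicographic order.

P0.R0=0 P2.R0=0 P2.R1=2
P0.R0=0 P2.R0=1 P2.R1=2
P0.R0=1 P2.R0=0 P2.R1=0
P0.R0=1 P2.R0=0 P2.R1=2
P0.R0=1 P2.R0=1 P2.R1=2
P0.R0=2 P2.R0=0 P2.R1=0
P0.R0=2 P2.R0=0 P2.R1=2
P0.R0=2 P2.R0=1 P2.R1=0
P0.R0=2 P2.R0=1 P2.R1=2

outcome vector order: (P0.R0,P2.R0,P2.R1)
|SC outcomes| = 9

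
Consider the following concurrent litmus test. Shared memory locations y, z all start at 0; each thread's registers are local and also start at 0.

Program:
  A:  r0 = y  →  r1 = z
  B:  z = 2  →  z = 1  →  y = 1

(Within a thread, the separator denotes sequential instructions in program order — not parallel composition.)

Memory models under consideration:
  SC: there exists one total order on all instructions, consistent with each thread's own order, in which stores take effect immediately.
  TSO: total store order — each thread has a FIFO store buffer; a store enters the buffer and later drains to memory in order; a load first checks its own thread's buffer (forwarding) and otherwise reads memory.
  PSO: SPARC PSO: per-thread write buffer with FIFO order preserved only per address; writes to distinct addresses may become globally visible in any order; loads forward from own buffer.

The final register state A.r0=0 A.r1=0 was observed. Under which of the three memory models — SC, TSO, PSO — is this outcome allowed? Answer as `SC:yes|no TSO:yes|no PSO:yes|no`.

SC:yes TSO:yes PSO:yes

outcome vector order: (A.r0,A.r1)
SC (4): <0 0> <0 1> <0 2> <1 1>
TSO (4): <0 0> <0 1> <0 2> <1 1>
PSO (6): <0 0> <0 1> <0 2> <1 0> <1 1> <1 2>
target <0 0> ∈ {SC,TSO,PSO}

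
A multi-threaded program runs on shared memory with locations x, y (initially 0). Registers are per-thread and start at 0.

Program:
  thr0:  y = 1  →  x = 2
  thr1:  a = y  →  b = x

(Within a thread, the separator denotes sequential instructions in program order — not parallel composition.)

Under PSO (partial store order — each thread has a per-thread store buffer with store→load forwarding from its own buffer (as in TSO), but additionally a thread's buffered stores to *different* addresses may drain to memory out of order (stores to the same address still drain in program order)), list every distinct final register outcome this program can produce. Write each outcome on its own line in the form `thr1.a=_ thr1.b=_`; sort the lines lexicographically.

outcome vector order: (thr1.a,thr1.b)
|PSO outcomes| = 4

thr1.a=0 thr1.b=0
thr1.a=0 thr1.b=2
thr1.a=1 thr1.b=0
thr1.a=1 thr1.b=2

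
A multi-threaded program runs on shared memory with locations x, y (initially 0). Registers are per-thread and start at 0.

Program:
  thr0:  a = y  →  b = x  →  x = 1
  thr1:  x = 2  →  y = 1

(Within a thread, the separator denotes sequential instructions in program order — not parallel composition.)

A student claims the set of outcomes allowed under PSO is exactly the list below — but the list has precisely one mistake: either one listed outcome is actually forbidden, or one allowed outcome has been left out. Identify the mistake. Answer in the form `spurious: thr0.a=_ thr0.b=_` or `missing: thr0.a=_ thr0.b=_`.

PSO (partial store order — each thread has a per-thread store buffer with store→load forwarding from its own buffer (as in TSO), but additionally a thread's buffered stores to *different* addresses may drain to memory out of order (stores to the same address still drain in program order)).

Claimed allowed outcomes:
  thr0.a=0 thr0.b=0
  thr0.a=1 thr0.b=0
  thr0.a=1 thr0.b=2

outcome vector order: (thr0.a,thr0.b)
[PSO] allowed = {00 02 10 12}
PSO∖claimed = {02}

missing: thr0.a=0 thr0.b=2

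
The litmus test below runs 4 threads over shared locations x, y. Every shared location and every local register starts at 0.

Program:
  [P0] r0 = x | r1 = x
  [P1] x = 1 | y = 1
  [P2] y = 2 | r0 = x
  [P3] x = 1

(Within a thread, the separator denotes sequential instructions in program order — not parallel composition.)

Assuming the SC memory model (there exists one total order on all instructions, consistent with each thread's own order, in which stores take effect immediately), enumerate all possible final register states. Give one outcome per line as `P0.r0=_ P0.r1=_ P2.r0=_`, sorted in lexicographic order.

outcome vector order: (P0.r0,P0.r1,P2.r0)
|SC outcomes| = 6

P0.r0=0 P0.r1=0 P2.r0=0
P0.r0=0 P0.r1=0 P2.r0=1
P0.r0=0 P0.r1=1 P2.r0=0
P0.r0=0 P0.r1=1 P2.r0=1
P0.r0=1 P0.r1=1 P2.r0=0
P0.r0=1 P0.r1=1 P2.r0=1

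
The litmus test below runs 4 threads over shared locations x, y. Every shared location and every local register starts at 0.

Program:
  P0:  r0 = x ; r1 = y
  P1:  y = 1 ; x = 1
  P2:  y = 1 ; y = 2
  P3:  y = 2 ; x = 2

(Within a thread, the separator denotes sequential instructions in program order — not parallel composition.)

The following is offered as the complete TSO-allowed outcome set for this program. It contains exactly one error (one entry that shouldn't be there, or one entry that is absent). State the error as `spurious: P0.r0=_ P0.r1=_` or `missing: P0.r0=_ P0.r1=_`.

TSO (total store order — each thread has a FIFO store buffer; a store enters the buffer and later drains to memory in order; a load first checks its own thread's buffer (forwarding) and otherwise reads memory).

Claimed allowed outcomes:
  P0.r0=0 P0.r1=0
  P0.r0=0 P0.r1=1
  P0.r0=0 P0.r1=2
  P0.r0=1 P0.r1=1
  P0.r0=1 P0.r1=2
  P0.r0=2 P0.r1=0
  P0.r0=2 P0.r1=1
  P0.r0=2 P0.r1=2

outcome vector order: (P0.r0,P0.r1)
[TSO] allowed = {00, 01, 02, 11, 12, 21, 22}
claimed∖TSO = {20}

spurious: P0.r0=2 P0.r1=0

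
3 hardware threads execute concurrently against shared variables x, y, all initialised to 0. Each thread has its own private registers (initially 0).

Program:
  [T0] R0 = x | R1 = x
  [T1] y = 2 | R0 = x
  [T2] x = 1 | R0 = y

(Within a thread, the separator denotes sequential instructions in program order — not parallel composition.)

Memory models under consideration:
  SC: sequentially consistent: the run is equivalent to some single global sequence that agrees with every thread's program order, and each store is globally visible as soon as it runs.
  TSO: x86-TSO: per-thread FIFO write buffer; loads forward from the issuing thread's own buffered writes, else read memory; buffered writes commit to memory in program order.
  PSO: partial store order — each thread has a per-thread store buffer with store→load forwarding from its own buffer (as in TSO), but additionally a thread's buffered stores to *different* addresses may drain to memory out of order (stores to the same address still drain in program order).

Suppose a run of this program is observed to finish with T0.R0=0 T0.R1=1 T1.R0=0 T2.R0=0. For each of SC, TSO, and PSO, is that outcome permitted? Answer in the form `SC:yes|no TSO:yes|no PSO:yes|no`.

outcome vector order: (T0.R0,T0.R1,T1.R0,T2.R0)
SC: 9 outcomes — {<0 0 0 2> <0 0 1 0> <0 0 1 2> <0 1 0 2> <0 1 1 0> <0 1 1 2> <1 1 0 2> <1 1 1 0> <1 1 1 2>}
TSO: 12 outcomes — {<0 0 0 0> <0 0 0 2> <0 0 1 0> <0 0 1 2> <0 1 0 0> <0 1 0 2> <0 1 1 0> <0 1 1 2> <1 1 0 0> <1 1 0 2> <1 1 1 0> <1 1 1 2>}
PSO: 12 outcomes — {<0 0 0 0> <0 0 0 2> <0 0 1 0> <0 0 1 2> <0 1 0 0> <0 1 0 2> <0 1 1 0> <0 1 1 2> <1 1 0 0> <1 1 0 2> <1 1 1 0> <1 1 1 2>}
target <0 1 0 0> ∈ {TSO,PSO}

SC:no TSO:yes PSO:yes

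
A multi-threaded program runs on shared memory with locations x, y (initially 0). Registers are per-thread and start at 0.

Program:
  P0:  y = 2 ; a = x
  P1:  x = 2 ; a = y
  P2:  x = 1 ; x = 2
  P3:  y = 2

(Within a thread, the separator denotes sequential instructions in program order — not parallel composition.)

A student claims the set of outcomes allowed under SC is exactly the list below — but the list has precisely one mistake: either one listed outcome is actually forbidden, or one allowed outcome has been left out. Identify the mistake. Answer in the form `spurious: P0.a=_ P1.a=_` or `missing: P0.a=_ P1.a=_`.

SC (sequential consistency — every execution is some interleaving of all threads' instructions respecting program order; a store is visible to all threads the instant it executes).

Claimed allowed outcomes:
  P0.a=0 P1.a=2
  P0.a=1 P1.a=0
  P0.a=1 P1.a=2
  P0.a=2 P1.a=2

outcome vector order: (P0.a,P1.a)
under SC → 02 10 12 20 22
SC∖claimed = {20}

missing: P0.a=2 P1.a=0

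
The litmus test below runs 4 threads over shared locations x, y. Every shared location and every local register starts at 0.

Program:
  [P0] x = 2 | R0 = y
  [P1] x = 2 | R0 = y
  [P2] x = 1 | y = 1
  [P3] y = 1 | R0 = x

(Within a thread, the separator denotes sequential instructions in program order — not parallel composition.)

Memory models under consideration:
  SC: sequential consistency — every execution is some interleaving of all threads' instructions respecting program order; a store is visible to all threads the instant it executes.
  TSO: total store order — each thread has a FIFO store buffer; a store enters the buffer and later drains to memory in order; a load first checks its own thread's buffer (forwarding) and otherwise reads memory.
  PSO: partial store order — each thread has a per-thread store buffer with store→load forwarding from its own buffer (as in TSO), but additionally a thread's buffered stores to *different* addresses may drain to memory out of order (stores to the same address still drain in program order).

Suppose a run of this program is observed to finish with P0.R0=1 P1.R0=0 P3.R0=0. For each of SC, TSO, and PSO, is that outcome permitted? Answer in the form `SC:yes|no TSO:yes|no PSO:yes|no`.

outcome vector order: (P0.R0,P1.R0,P3.R0)
SC: 9 outcomes — {(0,0,1); (0,0,2); (0,1,1); (0,1,2); (1,0,1); (1,0,2); (1,1,0); (1,1,1); (1,1,2)}
TSO: 12 outcomes — {(0,0,0); (0,0,1); (0,0,2); (0,1,0); (0,1,1); (0,1,2); (1,0,0); (1,0,1); (1,0,2); (1,1,0); (1,1,1); (1,1,2)}
PSO: 12 outcomes — {(0,0,0); (0,0,1); (0,0,2); (0,1,0); (0,1,1); (0,1,2); (1,0,0); (1,0,1); (1,0,2); (1,1,0); (1,1,1); (1,1,2)}
target (1,0,0) ∈ {TSO,PSO}

SC:no TSO:yes PSO:yes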